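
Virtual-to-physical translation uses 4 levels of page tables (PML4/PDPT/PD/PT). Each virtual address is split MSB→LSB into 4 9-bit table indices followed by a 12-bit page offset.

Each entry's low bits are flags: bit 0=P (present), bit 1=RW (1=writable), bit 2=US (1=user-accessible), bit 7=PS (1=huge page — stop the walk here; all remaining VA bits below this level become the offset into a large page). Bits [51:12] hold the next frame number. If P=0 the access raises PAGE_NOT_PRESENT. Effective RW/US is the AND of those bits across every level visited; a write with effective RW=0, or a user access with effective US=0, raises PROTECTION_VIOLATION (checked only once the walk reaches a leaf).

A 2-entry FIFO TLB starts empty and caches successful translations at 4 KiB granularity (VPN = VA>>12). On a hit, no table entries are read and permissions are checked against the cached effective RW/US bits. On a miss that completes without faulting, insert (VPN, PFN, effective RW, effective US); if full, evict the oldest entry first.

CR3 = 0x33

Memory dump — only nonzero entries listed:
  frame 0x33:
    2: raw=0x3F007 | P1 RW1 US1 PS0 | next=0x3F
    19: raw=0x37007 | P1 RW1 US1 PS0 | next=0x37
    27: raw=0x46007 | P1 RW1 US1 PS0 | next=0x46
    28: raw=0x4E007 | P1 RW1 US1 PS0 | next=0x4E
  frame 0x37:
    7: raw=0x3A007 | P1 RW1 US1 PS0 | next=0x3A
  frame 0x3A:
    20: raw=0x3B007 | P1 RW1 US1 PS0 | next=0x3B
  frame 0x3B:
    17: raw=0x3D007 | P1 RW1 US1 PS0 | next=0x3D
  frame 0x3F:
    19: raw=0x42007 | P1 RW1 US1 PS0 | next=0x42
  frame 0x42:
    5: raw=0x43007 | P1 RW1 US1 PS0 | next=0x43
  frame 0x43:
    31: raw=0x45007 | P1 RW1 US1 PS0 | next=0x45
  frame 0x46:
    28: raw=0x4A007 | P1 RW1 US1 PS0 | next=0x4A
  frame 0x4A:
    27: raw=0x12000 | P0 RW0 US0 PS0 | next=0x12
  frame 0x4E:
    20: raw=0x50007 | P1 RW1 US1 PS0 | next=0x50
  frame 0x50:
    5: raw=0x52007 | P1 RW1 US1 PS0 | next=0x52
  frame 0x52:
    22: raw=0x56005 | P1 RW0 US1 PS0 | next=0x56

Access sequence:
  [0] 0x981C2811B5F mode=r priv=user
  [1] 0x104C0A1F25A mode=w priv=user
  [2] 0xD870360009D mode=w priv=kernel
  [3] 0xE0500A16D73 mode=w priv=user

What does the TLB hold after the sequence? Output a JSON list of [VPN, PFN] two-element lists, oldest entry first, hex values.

Per-access translation:
#0 VA=0x981C2811B5F (r,user):
  L0: frame=0x33 idx=19 entry=0x37007 [P=1 RW=1 US=1 PS=0]
  L1: frame=0x37 idx=7 entry=0x3A007 [P=1 RW=1 US=1 PS=0]
  L2: frame=0x3A idx=20 entry=0x3B007 [P=1 RW=1 US=1 PS=0]
  L3: frame=0x3B idx=17 entry=0x3D007 [P=1 RW=1 US=1 PS=0]
  ✓ 0x3DB5F  — 4 lookups
#1 VA=0x104C0A1F25A (w,user):
  L0: frame=0x33 idx=2 entry=0x3F007 [P=1 RW=1 US=1 PS=0]
  L1: frame=0x3F idx=19 entry=0x42007 [P=1 RW=1 US=1 PS=0]
  L2: frame=0x42 idx=5 entry=0x43007 [P=1 RW=1 US=1 PS=0]
  L3: frame=0x43 idx=31 entry=0x45007 [P=1 RW=1 US=1 PS=0]
  ✓ 0x4525A  — 4 lookups
#2 VA=0xD870360009D (w,kernel):
  L0: frame=0x33 idx=27 entry=0x46007 [P=1 RW=1 US=1 PS=0]
  L1: frame=0x46 idx=28 entry=0x4A007 [P=1 RW=1 US=1 PS=0]
  L2: frame=0x4A idx=27 entry=0x12000 [P=0 RW=0 US=0 PS=0]
  → PAGE_NOT_PRESENT  (3 entries read)
#3 VA=0xE0500A16D73 (w,user):
  L0: frame=0x33 idx=28 entry=0x4E007 [P=1 RW=1 US=1 PS=0]
  L1: frame=0x4E idx=20 entry=0x50007 [P=1 RW=1 US=1 PS=0]
  L2: frame=0x50 idx=5 entry=0x52007 [P=1 RW=1 US=1 PS=0]
  L3: frame=0x52 idx=22 entry=0x56005 [P=1 RW=0 US=1 PS=0]
  → PROTECTION_VIOLATION  (4 entries read)

TLB: [["0x981C2811", "0x3D"], ["0x104C0A1F", "0x45"]]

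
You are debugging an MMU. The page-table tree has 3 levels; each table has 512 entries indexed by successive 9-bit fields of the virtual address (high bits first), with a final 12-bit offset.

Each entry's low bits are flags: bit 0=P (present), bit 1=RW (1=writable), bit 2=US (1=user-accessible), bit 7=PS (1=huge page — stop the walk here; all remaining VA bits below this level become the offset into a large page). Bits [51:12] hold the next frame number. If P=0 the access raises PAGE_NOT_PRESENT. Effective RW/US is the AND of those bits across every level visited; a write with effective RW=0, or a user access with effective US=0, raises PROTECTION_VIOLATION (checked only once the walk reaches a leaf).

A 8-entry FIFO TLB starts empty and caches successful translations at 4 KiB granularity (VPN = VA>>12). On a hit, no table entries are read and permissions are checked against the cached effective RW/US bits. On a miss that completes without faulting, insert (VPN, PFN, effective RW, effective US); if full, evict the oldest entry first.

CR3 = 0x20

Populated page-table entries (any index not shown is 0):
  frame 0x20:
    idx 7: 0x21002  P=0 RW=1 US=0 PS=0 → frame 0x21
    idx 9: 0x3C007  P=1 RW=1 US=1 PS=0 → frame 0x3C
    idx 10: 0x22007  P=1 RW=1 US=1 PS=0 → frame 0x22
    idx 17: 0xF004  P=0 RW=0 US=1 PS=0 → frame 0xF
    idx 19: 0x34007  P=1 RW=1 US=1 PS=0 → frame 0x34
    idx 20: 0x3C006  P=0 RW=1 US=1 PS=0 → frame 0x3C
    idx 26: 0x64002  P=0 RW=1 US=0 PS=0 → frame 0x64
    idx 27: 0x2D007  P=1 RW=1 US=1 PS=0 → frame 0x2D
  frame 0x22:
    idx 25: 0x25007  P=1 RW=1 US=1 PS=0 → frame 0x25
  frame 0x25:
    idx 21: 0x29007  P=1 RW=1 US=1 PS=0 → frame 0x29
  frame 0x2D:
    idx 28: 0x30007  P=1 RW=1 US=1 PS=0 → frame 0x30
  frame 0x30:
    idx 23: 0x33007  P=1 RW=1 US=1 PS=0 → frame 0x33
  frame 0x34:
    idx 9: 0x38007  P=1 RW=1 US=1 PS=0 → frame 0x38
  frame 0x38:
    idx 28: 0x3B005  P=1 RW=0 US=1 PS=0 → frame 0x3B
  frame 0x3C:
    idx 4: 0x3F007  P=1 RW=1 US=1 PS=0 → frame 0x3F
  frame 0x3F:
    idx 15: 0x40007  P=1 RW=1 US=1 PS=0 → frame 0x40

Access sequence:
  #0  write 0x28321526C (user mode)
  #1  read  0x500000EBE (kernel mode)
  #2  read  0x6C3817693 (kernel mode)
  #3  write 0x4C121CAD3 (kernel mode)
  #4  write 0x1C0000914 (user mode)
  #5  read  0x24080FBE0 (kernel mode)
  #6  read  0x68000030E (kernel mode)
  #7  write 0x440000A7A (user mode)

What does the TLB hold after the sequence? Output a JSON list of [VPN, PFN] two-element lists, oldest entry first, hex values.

Trace:
#0 VA=0x28321526C (w,user):
  L0 @0x20[10] → 0x22007  P=1,RW=1,US=1,PS=0
  L1 @0x22[25] → 0x25007  P=1,RW=1,US=1,PS=0
  L2 @0x25[21] → 0x29007  P=1,RW=1,US=1,PS=0
  ✓ 0x2926C  — 3 lookups
#1 VA=0x500000EBE (r,kernel):
  L0 @0x20[20] → 0x3C006  P=0,RW=1,US=1,PS=0
  ⇒ fault: PAGE_NOT_PRESENT  — 1 lookups
#2 VA=0x6C3817693 (r,kernel):
  L0 @0x20[27] → 0x2D007  P=1,RW=1,US=1,PS=0
  L1 @0x2D[28] → 0x30007  P=1,RW=1,US=1,PS=0
  L2 @0x30[23] → 0x33007  P=1,RW=1,US=1,PS=0
  ✓ 0x33693  — 3 lookups
#3 VA=0x4C121CAD3 (w,kernel):
  L0 @0x20[19] → 0x34007  P=1,RW=1,US=1,PS=0
  L1 @0x34[9] → 0x38007  P=1,RW=1,US=1,PS=0
  L2 @0x38[28] → 0x3B005  P=1,RW=0,US=1,PS=0
  ⇒ fault: PROTECTION_VIOLATION  — 3 lookups
#4 VA=0x1C0000914 (w,user):
  L0 @0x20[7] → 0x21002  P=0,RW=1,US=0,PS=0
  ⇒ fault: PAGE_NOT_PRESENT  — 1 lookups
#5 VA=0x24080FBE0 (r,kernel):
  L0 @0x20[9] → 0x3C007  P=1,RW=1,US=1,PS=0
  L1 @0x3C[4] → 0x3F007  P=1,RW=1,US=1,PS=0
  L2 @0x3F[15] → 0x40007  P=1,RW=1,US=1,PS=0
  ✓ 0x40BE0  — 3 lookups
#6 VA=0x68000030E (r,kernel):
  L0 @0x20[26] → 0x64002  P=0,RW=1,US=0,PS=0
  ⇒ fault: PAGE_NOT_PRESENT  — 1 lookups
#7 VA=0x440000A7A (w,user):
  L0 @0x20[17] → 0xF004  P=0,RW=0,US=1,PS=0
  ⇒ fault: PAGE_NOT_PRESENT  — 1 lookups

TLB: [["0x283215", "0x29"], ["0x6C3817", "0x33"], ["0x24080F", "0x40"]]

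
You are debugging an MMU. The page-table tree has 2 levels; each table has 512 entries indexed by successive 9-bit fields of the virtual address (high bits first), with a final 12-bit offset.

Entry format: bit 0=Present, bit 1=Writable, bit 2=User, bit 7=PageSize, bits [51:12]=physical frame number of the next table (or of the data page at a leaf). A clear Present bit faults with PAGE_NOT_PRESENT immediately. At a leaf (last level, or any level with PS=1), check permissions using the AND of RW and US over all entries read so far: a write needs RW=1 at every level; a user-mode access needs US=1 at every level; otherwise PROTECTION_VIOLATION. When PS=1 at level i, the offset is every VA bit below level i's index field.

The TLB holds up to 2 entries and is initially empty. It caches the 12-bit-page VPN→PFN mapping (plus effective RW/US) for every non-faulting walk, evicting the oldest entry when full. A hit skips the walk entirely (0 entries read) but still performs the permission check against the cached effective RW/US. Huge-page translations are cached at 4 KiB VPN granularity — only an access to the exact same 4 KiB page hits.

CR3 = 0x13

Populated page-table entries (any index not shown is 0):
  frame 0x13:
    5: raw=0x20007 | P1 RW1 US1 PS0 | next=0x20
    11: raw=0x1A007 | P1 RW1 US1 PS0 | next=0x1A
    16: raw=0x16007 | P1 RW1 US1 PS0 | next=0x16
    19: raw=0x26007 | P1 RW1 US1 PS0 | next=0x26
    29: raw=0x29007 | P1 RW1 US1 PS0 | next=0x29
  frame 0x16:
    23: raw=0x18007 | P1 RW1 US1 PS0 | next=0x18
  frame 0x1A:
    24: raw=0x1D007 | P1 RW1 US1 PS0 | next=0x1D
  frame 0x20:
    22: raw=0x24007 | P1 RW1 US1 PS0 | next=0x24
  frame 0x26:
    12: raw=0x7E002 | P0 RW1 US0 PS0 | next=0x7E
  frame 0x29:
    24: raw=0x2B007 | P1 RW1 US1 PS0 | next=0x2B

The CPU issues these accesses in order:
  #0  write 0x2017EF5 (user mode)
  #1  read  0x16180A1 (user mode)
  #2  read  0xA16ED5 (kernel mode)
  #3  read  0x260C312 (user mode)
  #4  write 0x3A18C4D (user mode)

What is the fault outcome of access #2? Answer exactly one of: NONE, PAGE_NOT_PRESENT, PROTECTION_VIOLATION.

Walk each access:
#0 VA=0x2017EF5 (w,user):
  L0 @0x13[16] → 0x16007  P=1,RW=1,US=1,PS=0
  L1 @0x16[23] → 0x18007  P=1,RW=1,US=1,PS=0
  → PA=0x18EF5  (2 entries read)
#1 VA=0x16180A1 (r,user):
  L0 @0x13[11] → 0x1A007  P=1,RW=1,US=1,PS=0
  L1 @0x1A[24] → 0x1D007  P=1,RW=1,US=1,PS=0
  → PA=0x1D0A1  (2 entries read)
#2 VA=0xA16ED5 (r,kernel):
  L0 @0x13[5] → 0x20007  P=1,RW=1,US=1,PS=0
  L1 @0x20[22] → 0x24007  P=1,RW=1,US=1,PS=0
  → PA=0x24ED5  (2 entries read)
#3 VA=0x260C312 (r,user):
  L0 @0x13[19] → 0x26007  P=1,RW=1,US=1,PS=0
  L1 @0x26[12] → 0x7E002  P=0,RW=1,US=0,PS=0
  ✗ PAGE_NOT_PRESENT  [2 reads]
#4 VA=0x3A18C4D (w,user):
  L0 @0x13[29] → 0x29007  P=1,RW=1,US=1,PS=0
  L1 @0x29[24] → 0x2B007  P=1,RW=1,US=1,PS=0
  → PA=0x2BC4D  (2 entries read)

Access #2 fault: NONE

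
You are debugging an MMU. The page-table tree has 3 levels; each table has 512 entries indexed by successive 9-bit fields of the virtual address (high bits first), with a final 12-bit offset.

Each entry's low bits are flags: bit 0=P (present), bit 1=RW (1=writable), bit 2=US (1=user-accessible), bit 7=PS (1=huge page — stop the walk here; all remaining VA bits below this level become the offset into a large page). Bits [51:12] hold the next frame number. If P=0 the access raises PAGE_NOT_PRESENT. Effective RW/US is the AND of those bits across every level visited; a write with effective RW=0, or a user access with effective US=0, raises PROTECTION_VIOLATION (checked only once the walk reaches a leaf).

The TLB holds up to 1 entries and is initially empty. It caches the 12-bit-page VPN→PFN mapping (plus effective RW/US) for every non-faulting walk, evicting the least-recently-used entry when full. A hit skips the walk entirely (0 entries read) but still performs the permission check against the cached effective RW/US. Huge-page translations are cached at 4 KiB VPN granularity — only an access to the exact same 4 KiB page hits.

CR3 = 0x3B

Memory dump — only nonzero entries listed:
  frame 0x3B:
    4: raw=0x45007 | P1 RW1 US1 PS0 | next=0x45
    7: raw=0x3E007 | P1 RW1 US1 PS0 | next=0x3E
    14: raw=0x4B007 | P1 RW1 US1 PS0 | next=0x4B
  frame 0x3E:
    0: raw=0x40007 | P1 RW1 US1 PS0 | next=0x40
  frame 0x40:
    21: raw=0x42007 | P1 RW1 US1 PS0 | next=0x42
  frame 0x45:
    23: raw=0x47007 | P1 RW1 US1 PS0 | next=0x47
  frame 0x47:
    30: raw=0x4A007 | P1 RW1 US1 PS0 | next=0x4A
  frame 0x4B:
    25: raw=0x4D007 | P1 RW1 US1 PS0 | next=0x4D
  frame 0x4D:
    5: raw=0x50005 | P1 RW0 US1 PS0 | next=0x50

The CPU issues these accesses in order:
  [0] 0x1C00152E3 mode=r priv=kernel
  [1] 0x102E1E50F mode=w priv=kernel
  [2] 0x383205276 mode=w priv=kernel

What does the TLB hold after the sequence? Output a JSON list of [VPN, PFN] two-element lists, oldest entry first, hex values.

Walk each access:
#0 VA=0x1C00152E3 (r,kernel):
  [0] read 0x3B idx=7: raw=0x3E007 flags P=1 W=1 U=1 S=0
  [1] read 0x3E idx=0: raw=0x40007 flags P=1 W=1 U=1 S=0
  [2] read 0x40 idx=21: raw=0x42007 flags P=1 W=1 U=1 S=0
  ✓ 0x422E3  — 3 lookups
#1 VA=0x102E1E50F (w,kernel):
  [0] read 0x3B idx=4: raw=0x45007 flags P=1 W=1 U=1 S=0
  [1] read 0x45 idx=23: raw=0x47007 flags P=1 W=1 U=1 S=0
  [2] read 0x47 idx=30: raw=0x4A007 flags P=1 W=1 U=1 S=0
  ✓ 0x4A50F  — 3 lookups
#2 VA=0x383205276 (w,kernel):
  [0] read 0x3B idx=14: raw=0x4B007 flags P=1 W=1 U=1 S=0
  [1] read 0x4B idx=25: raw=0x4D007 flags P=1 W=1 U=1 S=0
  [2] read 0x4D idx=5: raw=0x50005 flags P=1 W=0 U=1 S=0
  ⇒ fault: PROTECTION_VIOLATION  — 3 lookups

TLB: [["0x102E1E", "0x4A"]]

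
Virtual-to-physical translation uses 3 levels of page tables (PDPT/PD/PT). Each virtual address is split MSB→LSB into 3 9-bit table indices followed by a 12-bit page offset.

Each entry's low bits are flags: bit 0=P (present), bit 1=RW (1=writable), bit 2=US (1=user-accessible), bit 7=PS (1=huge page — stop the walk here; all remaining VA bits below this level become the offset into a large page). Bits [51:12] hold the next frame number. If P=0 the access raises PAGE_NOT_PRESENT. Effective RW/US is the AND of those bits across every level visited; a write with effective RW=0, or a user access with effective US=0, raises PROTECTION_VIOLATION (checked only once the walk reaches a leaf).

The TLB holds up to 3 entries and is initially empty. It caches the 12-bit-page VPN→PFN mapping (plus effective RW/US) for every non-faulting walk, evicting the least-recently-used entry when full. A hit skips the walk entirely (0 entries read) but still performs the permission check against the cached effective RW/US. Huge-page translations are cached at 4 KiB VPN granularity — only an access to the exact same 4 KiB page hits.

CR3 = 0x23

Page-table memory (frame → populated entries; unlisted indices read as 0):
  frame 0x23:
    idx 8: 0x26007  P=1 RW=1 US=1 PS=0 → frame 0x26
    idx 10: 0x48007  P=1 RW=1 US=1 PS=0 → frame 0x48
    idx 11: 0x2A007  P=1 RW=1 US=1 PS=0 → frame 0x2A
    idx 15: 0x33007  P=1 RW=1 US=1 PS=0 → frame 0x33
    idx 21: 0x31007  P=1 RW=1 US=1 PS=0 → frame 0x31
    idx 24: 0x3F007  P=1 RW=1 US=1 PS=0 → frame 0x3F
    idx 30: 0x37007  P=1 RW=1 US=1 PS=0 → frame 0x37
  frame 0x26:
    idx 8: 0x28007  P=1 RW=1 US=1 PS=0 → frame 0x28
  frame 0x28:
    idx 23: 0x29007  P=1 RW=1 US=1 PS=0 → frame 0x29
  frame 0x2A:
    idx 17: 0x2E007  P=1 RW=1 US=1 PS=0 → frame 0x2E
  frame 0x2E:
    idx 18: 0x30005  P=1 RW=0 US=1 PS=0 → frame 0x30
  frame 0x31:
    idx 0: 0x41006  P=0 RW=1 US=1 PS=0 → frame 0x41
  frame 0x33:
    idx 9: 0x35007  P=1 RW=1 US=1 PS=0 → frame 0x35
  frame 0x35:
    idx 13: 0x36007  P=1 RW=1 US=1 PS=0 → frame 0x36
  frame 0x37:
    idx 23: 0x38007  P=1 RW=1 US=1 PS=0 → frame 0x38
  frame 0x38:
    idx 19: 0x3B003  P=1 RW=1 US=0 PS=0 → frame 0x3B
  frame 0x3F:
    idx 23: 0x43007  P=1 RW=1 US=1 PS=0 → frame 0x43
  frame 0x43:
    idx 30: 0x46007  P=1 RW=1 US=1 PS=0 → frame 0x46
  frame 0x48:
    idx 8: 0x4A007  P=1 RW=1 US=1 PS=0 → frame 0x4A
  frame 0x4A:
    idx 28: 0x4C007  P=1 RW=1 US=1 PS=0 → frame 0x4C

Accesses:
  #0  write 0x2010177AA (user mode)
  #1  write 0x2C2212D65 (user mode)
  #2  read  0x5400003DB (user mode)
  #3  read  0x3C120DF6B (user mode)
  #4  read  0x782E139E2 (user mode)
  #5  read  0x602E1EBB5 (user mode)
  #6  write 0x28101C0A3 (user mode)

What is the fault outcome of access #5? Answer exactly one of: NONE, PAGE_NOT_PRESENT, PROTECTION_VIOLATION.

Per-access translation:
#0 VA=0x2010177AA (w,user):
  lvl0: tbl 0x23, slot 8 ⇒ 0x26007 (P1/RW1/US1/PS0)
  lvl1: tbl 0x26, slot 8 ⇒ 0x28007 (P1/RW1/US1/PS0)
  lvl2: tbl 0x28, slot 23 ⇒ 0x29007 (P1/RW1/US1/PS0)
  → PA=0x297AA  (3 entries read)
#1 VA=0x2C2212D65 (w,user):
  lvl0: tbl 0x23, slot 11 ⇒ 0x2A007 (P1/RW1/US1/PS0)
  lvl1: tbl 0x2A, slot 17 ⇒ 0x2E007 (P1/RW1/US1/PS0)
  lvl2: tbl 0x2E, slot 18 ⇒ 0x30005 (P1/RW0/US1/PS0)
  ⇒ fault: PROTECTION_VIOLATION  — 3 lookups
#2 VA=0x5400003DB (r,user):
  lvl0: tbl 0x23, slot 21 ⇒ 0x31007 (P1/RW1/US1/PS0)
  lvl1: tbl 0x31, slot 0 ⇒ 0x41006 (P0/RW1/US1/PS0)
  ⇒ fault: PAGE_NOT_PRESENT  — 2 lookups
#3 VA=0x3C120DF6B (r,user):
  lvl0: tbl 0x23, slot 15 ⇒ 0x33007 (P1/RW1/US1/PS0)
  lvl1: tbl 0x33, slot 9 ⇒ 0x35007 (P1/RW1/US1/PS0)
  lvl2: tbl 0x35, slot 13 ⇒ 0x36007 (P1/RW1/US1/PS0)
  → PA=0x36F6B  (3 entries read)
#4 VA=0x782E139E2 (r,user):
  lvl0: tbl 0x23, slot 30 ⇒ 0x37007 (P1/RW1/US1/PS0)
  lvl1: tbl 0x37, slot 23 ⇒ 0x38007 (P1/RW1/US1/PS0)
  lvl2: tbl 0x38, slot 19 ⇒ 0x3B003 (P1/RW1/US0/PS0)
  ⇒ fault: PROTECTION_VIOLATION  — 3 lookups
#5 VA=0x602E1EBB5 (r,user):
  lvl0: tbl 0x23, slot 24 ⇒ 0x3F007 (P1/RW1/US1/PS0)
  lvl1: tbl 0x3F, slot 23 ⇒ 0x43007 (P1/RW1/US1/PS0)
  lvl2: tbl 0x43, slot 30 ⇒ 0x46007 (P1/RW1/US1/PS0)
  → PA=0x46BB5  (3 entries read)
#6 VA=0x28101C0A3 (w,user):
  lvl0: tbl 0x23, slot 10 ⇒ 0x48007 (P1/RW1/US1/PS0)
  lvl1: tbl 0x48, slot 8 ⇒ 0x4A007 (P1/RW1/US1/PS0)
  lvl2: tbl 0x4A, slot 28 ⇒ 0x4C007 (P1/RW1/US1/PS0)
  → PA=0x4C0A3  (3 entries read)

Access #5 fault: NONE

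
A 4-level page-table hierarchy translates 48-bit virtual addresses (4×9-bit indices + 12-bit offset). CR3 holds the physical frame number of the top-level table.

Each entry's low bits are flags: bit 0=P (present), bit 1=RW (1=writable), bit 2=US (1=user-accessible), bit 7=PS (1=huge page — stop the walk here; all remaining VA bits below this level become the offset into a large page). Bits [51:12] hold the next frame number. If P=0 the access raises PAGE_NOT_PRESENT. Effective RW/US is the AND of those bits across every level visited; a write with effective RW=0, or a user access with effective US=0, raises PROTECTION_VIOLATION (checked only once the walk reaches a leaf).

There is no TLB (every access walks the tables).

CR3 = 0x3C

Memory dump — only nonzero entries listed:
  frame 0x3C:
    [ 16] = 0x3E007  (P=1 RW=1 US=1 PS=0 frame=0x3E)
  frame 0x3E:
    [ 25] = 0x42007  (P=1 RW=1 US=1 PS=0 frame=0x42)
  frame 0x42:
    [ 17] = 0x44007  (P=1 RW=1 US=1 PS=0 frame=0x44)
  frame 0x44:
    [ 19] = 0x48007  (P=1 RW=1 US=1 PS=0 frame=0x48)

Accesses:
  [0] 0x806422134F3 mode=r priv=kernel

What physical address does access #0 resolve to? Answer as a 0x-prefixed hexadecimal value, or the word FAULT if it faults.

Trace:
#0 VA=0x806422134F3 (r,kernel):
  lvl0: tbl 0x3C, slot 16 ⇒ 0x3E007 (P1/RW1/US1/PS0)
  lvl1: tbl 0x3E, slot 25 ⇒ 0x42007 (P1/RW1/US1/PS0)
  lvl2: tbl 0x42, slot 17 ⇒ 0x44007 (P1/RW1/US1/PS0)
  lvl3: tbl 0x44, slot 19 ⇒ 0x48007 (P1/RW1/US1/PS0)
  ⇒ phys 0x484F3  [4 reads]

Access #0 PA: 0x484F3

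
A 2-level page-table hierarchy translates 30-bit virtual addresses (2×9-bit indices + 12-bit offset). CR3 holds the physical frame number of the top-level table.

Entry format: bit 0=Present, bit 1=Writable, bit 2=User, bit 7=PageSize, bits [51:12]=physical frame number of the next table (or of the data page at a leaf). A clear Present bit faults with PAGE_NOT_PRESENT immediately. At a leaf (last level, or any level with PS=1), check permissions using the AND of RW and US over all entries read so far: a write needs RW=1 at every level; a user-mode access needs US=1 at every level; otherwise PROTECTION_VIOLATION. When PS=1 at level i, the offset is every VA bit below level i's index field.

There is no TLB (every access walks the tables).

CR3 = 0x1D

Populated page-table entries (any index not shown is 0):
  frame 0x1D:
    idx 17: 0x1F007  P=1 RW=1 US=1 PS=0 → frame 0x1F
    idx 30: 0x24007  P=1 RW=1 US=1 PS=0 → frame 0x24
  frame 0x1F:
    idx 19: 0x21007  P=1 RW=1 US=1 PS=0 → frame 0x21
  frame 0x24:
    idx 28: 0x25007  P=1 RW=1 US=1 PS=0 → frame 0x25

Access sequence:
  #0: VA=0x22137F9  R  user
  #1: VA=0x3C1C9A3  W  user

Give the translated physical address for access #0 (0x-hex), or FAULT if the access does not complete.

Per-access translation:
#0 VA=0x22137F9 (r,user):
  L0: frame=0x1D idx=17 entry=0x1F007 [P=1 RW=1 US=1 PS=0]
  L1: frame=0x1F idx=19 entry=0x21007 [P=1 RW=1 US=1 PS=0]
  ✓ 0x217F9  — 2 lookups
#1 VA=0x3C1C9A3 (w,user):
  L0: frame=0x1D idx=30 entry=0x24007 [P=1 RW=1 US=1 PS=0]
  L1: frame=0x24 idx=28 entry=0x25007 [P=1 RW=1 US=1 PS=0]
  ✓ 0x259A3  — 2 lookups

Access #0 PA: 0x217F9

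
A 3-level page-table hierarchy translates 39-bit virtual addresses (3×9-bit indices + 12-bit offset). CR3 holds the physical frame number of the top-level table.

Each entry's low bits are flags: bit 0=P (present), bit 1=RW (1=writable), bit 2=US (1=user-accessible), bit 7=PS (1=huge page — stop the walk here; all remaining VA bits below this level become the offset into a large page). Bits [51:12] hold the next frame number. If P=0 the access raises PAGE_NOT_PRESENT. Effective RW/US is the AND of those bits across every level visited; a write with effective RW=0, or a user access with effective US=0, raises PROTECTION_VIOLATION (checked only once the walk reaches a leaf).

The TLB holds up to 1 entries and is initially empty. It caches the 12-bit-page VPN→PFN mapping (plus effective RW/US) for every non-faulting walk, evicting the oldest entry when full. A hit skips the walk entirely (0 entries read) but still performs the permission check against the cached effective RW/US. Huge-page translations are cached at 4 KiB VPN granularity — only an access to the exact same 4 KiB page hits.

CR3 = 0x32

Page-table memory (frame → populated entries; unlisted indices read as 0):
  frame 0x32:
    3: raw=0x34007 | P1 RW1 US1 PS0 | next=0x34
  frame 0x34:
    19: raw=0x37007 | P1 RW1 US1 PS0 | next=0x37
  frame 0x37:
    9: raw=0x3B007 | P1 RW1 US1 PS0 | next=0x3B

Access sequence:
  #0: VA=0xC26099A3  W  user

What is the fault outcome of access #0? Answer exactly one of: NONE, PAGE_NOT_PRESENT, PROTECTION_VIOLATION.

Per-access translation:
#0 VA=0xC26099A3 (w,user):
  L0: frame=0x32 idx=3 entry=0x34007 [P=1 RW=1 US=1 PS=0]
  L1: frame=0x34 idx=19 entry=0x37007 [P=1 RW=1 US=1 PS=0]
  L2: frame=0x37 idx=9 entry=0x3B007 [P=1 RW=1 US=1 PS=0]
  ✓ 0x3B9A3  — 3 lookups

Access #0 fault: NONE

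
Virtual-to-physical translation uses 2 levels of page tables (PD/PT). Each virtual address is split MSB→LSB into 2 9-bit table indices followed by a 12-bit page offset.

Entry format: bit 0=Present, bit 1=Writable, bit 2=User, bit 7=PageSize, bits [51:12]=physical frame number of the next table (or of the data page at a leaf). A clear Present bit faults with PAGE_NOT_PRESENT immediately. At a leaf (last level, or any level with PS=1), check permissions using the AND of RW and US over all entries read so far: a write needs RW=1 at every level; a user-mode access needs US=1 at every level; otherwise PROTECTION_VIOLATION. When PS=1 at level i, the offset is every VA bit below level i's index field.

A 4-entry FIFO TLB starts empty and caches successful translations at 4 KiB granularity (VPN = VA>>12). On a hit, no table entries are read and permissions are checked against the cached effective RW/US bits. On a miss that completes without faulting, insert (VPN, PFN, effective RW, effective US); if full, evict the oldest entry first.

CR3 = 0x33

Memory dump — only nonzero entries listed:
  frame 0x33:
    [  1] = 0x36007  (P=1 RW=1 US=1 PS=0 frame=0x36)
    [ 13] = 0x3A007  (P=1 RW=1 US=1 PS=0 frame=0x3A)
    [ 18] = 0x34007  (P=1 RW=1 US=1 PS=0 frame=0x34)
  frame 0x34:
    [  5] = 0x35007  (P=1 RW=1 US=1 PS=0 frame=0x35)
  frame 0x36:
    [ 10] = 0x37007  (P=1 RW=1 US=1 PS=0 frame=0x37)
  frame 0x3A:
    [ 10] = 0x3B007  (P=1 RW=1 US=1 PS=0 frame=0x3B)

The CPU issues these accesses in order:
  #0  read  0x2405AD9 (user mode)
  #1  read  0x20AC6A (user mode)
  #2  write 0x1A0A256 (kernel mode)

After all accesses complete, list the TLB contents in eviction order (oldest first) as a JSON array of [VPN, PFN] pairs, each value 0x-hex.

Per-access translation:
#0 VA=0x2405AD9 (r,user):
  L0 @0x33[18] → 0x34007  P=1,RW=1,US=1,PS=0
  L1 @0x34[5] → 0x35007  P=1,RW=1,US=1,PS=0
  ⇒ phys 0x35AD9  [2 reads]
#1 VA=0x20AC6A (r,user):
  L0 @0x33[1] → 0x36007  P=1,RW=1,US=1,PS=0
  L1 @0x36[10] → 0x37007  P=1,RW=1,US=1,PS=0
  ⇒ phys 0x37C6A  [2 reads]
#2 VA=0x1A0A256 (w,kernel):
  L0 @0x33[13] → 0x3A007  P=1,RW=1,US=1,PS=0
  L1 @0x3A[10] → 0x3B007  P=1,RW=1,US=1,PS=0
  ⇒ phys 0x3B256  [2 reads]

TLB: [["0x2405", "0x35"], ["0x20A", "0x37"], ["0x1A0A", "0x3B"]]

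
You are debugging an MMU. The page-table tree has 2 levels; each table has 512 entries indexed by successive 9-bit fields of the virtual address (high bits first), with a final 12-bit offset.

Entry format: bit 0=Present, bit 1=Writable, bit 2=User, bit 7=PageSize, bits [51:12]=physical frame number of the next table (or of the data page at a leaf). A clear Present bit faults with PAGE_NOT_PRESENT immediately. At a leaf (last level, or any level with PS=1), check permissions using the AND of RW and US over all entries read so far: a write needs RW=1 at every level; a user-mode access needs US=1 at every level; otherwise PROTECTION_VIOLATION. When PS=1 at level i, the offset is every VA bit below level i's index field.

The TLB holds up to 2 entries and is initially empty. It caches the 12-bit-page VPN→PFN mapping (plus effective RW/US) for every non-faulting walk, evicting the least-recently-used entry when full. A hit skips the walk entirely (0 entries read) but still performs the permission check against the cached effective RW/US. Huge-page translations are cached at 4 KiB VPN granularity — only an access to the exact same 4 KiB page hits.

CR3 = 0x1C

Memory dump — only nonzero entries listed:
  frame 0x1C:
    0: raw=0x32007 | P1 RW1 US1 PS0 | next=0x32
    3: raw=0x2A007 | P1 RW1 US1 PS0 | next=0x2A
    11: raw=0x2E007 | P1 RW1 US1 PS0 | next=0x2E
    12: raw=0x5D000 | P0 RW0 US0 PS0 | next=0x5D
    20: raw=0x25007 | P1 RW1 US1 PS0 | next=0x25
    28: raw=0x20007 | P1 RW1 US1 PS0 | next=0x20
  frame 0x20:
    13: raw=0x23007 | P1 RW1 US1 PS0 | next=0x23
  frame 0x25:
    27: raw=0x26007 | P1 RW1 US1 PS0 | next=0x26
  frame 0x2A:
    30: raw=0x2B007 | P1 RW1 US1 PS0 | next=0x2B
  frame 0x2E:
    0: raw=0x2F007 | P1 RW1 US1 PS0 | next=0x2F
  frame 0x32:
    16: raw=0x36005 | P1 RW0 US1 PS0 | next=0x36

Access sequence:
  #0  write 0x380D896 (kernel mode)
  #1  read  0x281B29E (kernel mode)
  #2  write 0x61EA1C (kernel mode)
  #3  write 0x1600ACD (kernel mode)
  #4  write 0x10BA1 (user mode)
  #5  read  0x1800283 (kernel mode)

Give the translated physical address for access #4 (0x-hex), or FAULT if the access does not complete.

Walk each access:
#0 VA=0x380D896 (w,kernel):
  L0: frame=0x1C idx=28 entry=0x20007 [P=1 RW=1 US=1 PS=0]
  L1: frame=0x20 idx=13 entry=0x23007 [P=1 RW=1 US=1 PS=0]
  → PA=0x23896  (2 entries read)
#1 VA=0x281B29E (r,kernel):
  L0: frame=0x1C idx=20 entry=0x25007 [P=1 RW=1 US=1 PS=0]
  L1: frame=0x25 idx=27 entry=0x26007 [P=1 RW=1 US=1 PS=0]
  → PA=0x2629E  (2 entries read)
#2 VA=0x61EA1C (w,kernel):
  L0: frame=0x1C idx=3 entry=0x2A007 [P=1 RW=1 US=1 PS=0]
  L1: frame=0x2A idx=30 entry=0x2B007 [P=1 RW=1 US=1 PS=0]
  → PA=0x2BA1C  (2 entries read)
#3 VA=0x1600ACD (w,kernel):
  L0: frame=0x1C idx=11 entry=0x2E007 [P=1 RW=1 US=1 PS=0]
  L1: frame=0x2E idx=0 entry=0x2F007 [P=1 RW=1 US=1 PS=0]
  → PA=0x2FACD  (2 entries read)
#4 VA=0x10BA1 (w,user):
  L0: frame=0x1C idx=0 entry=0x32007 [P=1 RW=1 US=1 PS=0]
  L1: frame=0x32 idx=16 entry=0x36005 [P=1 RW=0 US=1 PS=0]
  ⇒ fault: PROTECTION_VIOLATION  — 2 lookups
#5 VA=0x1800283 (r,kernel):
  L0: frame=0x1C idx=12 entry=0x5D000 [P=0 RW=0 US=0 PS=0]
  ⇒ fault: PAGE_NOT_PRESENT  — 1 lookups

Access #4 PA: FAULT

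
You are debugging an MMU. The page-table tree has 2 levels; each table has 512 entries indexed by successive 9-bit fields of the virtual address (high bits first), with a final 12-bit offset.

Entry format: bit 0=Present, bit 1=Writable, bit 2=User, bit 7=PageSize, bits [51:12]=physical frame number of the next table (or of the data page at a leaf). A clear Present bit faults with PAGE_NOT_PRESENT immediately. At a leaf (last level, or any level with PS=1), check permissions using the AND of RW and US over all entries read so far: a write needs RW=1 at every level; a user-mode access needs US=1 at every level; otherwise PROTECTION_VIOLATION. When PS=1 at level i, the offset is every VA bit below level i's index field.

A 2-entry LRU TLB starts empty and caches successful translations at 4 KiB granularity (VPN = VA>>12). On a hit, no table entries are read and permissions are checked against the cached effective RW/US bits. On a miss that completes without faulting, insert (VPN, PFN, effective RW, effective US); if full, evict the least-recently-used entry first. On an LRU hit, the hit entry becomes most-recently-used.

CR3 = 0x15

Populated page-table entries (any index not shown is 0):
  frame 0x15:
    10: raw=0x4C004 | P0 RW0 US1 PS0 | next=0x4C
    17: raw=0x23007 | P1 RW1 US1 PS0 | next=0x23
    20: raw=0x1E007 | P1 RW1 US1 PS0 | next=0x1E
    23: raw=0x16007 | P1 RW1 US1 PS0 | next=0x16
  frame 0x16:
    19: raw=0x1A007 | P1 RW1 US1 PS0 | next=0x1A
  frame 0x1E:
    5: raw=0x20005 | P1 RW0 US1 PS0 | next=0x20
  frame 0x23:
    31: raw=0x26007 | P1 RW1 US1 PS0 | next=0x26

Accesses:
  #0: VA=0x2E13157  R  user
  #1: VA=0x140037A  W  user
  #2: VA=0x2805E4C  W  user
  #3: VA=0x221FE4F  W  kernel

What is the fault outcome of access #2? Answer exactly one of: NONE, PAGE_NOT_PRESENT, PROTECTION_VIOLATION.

Trace:
#0 VA=0x2E13157 (r,user):
  L0 @0x15[23] → 0x16007  P=1,RW=1,US=1,PS=0
  L1 @0x16[19] → 0x1A007  P=1,RW=1,US=1,PS=0
  ⇒ phys 0x1A157  [2 reads]
#1 VA=0x140037A (w,user):
  L0 @0x15[10] → 0x4C004  P=0,RW=0,US=1,PS=0
  → PAGE_NOT_PRESENT  (1 entries read)
#2 VA=0x2805E4C (w,user):
  L0 @0x15[20] → 0x1E007  P=1,RW=1,US=1,PS=0
  L1 @0x1E[5] → 0x20005  P=1,RW=0,US=1,PS=0
  → PROTECTION_VIOLATION  (2 entries read)
#3 VA=0x221FE4F (w,kernel):
  L0 @0x15[17] → 0x23007  P=1,RW=1,US=1,PS=0
  L1 @0x23[31] → 0x26007  P=1,RW=1,US=1,PS=0
  ⇒ phys 0x26E4F  [2 reads]

Access #2 fault: PROTECTION_VIOLATION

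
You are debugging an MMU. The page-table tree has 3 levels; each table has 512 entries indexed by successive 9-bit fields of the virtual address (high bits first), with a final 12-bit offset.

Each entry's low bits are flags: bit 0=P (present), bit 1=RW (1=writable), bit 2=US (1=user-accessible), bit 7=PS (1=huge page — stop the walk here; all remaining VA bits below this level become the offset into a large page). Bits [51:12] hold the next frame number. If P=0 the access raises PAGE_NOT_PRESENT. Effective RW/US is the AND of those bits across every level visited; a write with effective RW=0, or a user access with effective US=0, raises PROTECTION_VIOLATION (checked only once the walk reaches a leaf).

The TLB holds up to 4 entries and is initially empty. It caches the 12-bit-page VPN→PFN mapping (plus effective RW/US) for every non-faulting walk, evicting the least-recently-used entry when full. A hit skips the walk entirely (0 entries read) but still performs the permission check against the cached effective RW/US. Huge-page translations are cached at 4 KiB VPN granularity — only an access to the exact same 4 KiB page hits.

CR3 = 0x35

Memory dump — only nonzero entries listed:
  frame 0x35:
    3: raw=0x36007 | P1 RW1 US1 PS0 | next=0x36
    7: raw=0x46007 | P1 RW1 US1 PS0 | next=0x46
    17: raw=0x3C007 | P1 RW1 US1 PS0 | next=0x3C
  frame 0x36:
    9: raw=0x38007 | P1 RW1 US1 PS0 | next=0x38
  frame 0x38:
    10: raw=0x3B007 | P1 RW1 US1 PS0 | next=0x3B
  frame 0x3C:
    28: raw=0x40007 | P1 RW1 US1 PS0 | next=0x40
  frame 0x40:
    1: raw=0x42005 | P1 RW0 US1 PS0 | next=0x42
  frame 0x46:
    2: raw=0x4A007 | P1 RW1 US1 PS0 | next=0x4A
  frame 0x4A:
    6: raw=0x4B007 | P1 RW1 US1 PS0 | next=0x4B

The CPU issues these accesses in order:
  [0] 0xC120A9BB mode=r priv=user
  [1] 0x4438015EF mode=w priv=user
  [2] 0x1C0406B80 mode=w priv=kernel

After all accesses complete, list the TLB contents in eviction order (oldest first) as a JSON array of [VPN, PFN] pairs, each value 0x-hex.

Per-access translation:
#0 VA=0xC120A9BB (r,user):
  L0 @0x35[3] → 0x36007  P=1,RW=1,US=1,PS=0
  L1 @0x36[9] → 0x38007  P=1,RW=1,US=1,PS=0
  L2 @0x38[10] → 0x3B007  P=1,RW=1,US=1,PS=0
  → PA=0x3B9BB  (3 entries read)
#1 VA=0x4438015EF (w,user):
  L0 @0x35[17] → 0x3C007  P=1,RW=1,US=1,PS=0
  L1 @0x3C[28] → 0x40007  P=1,RW=1,US=1,PS=0
  L2 @0x40[1] → 0x42005  P=1,RW=0,US=1,PS=0
  → PROTECTION_VIOLATION  (3 entries read)
#2 VA=0x1C0406B80 (w,kernel):
  L0 @0x35[7] → 0x46007  P=1,RW=1,US=1,PS=0
  L1 @0x46[2] → 0x4A007  P=1,RW=1,US=1,PS=0
  L2 @0x4A[6] → 0x4B007  P=1,RW=1,US=1,PS=0
  → PA=0x4BB80  (3 entries read)

TLB: [["0xC120A", "0x3B"], ["0x1C0406", "0x4B"]]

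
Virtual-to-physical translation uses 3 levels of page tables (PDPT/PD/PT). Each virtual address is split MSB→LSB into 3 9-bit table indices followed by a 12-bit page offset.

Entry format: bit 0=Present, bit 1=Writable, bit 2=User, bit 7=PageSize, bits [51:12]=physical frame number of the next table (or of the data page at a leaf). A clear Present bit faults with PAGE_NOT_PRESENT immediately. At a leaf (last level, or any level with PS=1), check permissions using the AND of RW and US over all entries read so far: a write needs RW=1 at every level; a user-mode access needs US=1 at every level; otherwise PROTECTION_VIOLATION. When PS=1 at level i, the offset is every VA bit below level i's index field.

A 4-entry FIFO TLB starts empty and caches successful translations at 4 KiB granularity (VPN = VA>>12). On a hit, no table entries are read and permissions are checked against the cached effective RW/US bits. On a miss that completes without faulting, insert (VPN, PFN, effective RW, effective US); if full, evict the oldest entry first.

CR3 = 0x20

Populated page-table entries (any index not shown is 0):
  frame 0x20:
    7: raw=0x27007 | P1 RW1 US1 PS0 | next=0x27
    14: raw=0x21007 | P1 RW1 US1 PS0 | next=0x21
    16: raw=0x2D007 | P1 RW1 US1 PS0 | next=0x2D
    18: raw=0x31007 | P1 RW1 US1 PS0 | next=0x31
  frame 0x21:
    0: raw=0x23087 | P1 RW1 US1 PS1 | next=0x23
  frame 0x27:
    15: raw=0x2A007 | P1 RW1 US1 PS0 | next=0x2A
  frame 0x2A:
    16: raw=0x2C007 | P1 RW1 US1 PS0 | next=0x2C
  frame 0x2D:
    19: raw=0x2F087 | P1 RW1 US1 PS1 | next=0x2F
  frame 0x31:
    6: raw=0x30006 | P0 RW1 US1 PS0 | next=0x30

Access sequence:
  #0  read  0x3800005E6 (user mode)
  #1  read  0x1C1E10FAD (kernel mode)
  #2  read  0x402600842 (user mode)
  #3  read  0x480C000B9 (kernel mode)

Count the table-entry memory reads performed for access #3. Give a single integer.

Walk each access:
#0 VA=0x3800005E6 (r,user):
  lvl0: tbl 0x20, slot 14 ⇒ 0x21007 (P1/RW1/US1/PS0)
  lvl1: tbl 0x21, slot 0 ⇒ 0x23087 (P1/RW1/US1/PS1)
  → PA=0x235E6 (huge @L1)  (2 entries read)
#1 VA=0x1C1E10FAD (r,kernel):
  lvl0: tbl 0x20, slot 7 ⇒ 0x27007 (P1/RW1/US1/PS0)
  lvl1: tbl 0x27, slot 15 ⇒ 0x2A007 (P1/RW1/US1/PS0)
  lvl2: tbl 0x2A, slot 16 ⇒ 0x2C007 (P1/RW1/US1/PS0)
  → PA=0x2CFAD  (3 entries read)
#2 VA=0x402600842 (r,user):
  lvl0: tbl 0x20, slot 16 ⇒ 0x2D007 (P1/RW1/US1/PS0)
  lvl1: tbl 0x2D, slot 19 ⇒ 0x2F087 (P1/RW1/US1/PS1)
  → PA=0x2F842 (huge @L1)  (2 entries read)
#3 VA=0x480C000B9 (r,kernel):
  lvl0: tbl 0x20, slot 18 ⇒ 0x31007 (P1/RW1/US1/PS0)
  lvl1: tbl 0x31, slot 6 ⇒ 0x30006 (P0/RW1/US1/PS0)
  ✗ PAGE_NOT_PRESENT  [2 reads]

Entries read for #3: 2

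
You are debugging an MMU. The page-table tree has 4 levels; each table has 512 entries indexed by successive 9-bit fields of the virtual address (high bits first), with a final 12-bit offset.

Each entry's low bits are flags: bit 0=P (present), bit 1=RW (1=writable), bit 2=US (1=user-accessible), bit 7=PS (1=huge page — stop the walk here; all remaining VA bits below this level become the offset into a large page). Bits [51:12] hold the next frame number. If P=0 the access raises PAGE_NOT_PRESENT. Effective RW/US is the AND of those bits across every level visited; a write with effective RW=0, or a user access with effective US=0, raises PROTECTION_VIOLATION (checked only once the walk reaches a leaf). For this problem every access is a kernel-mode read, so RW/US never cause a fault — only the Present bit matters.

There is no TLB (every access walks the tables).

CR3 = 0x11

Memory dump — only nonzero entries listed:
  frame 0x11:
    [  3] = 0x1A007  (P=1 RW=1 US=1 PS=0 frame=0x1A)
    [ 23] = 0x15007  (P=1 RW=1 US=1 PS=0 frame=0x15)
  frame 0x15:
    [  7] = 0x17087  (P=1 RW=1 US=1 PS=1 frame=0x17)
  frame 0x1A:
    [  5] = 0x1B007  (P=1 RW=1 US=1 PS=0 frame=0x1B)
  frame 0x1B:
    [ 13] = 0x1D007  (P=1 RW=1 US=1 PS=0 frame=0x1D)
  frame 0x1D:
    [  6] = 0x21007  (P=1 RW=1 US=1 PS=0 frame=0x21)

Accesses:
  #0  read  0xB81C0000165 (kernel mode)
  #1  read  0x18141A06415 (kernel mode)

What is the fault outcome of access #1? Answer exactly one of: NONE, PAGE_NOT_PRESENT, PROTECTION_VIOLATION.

Per-access translation:
#0 VA=0xB81C0000165 (r,kernel):
  L0: frame=0x11 idx=23 entry=0x15007 [P=1 RW=1 US=1 PS=0]
  L1: frame=0x15 idx=7 entry=0x17087 [P=1 RW=1 US=1 PS=1]
  → PA=0x17165 (huge @L1)  (2 entries read)
#1 VA=0x18141A06415 (r,kernel):
  L0: frame=0x11 idx=3 entry=0x1A007 [P=1 RW=1 US=1 PS=0]
  L1: frame=0x1A idx=5 entry=0x1B007 [P=1 RW=1 US=1 PS=0]
  L2: frame=0x1B idx=13 entry=0x1D007 [P=1 RW=1 US=1 PS=0]
  L3: frame=0x1D idx=6 entry=0x21007 [P=1 RW=1 US=1 PS=0]
  → PA=0x21415  (4 entries read)

Access #1 fault: NONE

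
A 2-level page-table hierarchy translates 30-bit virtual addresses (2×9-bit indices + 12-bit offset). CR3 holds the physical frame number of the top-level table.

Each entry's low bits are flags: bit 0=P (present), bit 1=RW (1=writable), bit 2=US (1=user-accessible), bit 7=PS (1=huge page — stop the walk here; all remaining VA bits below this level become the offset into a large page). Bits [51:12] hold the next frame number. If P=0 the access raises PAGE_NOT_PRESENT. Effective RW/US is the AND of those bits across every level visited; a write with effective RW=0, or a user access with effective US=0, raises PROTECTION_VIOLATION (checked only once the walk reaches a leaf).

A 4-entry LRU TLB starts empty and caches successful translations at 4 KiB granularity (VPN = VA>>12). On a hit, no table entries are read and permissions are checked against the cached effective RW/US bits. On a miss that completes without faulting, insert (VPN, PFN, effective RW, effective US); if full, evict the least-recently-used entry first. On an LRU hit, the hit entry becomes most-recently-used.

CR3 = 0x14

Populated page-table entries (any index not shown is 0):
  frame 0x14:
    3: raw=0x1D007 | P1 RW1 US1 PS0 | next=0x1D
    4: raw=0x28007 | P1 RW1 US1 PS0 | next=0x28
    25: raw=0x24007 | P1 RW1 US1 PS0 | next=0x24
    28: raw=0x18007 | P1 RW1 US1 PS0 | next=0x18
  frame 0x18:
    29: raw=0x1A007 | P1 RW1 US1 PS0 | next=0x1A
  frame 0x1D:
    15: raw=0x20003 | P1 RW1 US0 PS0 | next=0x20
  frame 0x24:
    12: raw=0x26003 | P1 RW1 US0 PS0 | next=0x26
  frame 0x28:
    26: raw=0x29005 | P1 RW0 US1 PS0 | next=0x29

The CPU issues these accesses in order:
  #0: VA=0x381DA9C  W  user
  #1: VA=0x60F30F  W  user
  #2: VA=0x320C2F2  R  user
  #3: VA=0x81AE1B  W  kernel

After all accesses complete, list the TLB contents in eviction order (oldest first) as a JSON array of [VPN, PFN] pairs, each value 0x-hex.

Walk each access:
#0 VA=0x381DA9C (w,user):
  lvl0: tbl 0x14, slot 28 ⇒ 0x18007 (P1/RW1/US1/PS0)
  lvl1: tbl 0x18, slot 29 ⇒ 0x1A007 (P1/RW1/US1/PS0)
  ⇒ phys 0x1AA9C  [2 reads]
#1 VA=0x60F30F (w,user):
  lvl0: tbl 0x14, slot 3 ⇒ 0x1D007 (P1/RW1/US1/PS0)
  lvl1: tbl 0x1D, slot 15 ⇒ 0x20003 (P1/RW1/US0/PS0)
  ⇒ fault: PROTECTION_VIOLATION  — 2 lookups
#2 VA=0x320C2F2 (r,user):
  lvl0: tbl 0x14, slot 25 ⇒ 0x24007 (P1/RW1/US1/PS0)
  lvl1: tbl 0x24, slot 12 ⇒ 0x26003 (P1/RW1/US0/PS0)
  ⇒ fault: PROTECTION_VIOLATION  — 2 lookups
#3 VA=0x81AE1B (w,kernel):
  lvl0: tbl 0x14, slot 4 ⇒ 0x28007 (P1/RW1/US1/PS0)
  lvl1: tbl 0x28, slot 26 ⇒ 0x29005 (P1/RW0/US1/PS0)
  ⇒ fault: PROTECTION_VIOLATION  — 2 lookups

TLB: [["0x381D", "0x1A"]]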